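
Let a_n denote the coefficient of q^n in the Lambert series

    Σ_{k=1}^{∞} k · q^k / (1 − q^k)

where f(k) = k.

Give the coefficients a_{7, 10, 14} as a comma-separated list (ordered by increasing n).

d|7:{1,7}  Σf=1+7=8
q^10  k|10↦f(k): 10:10 5:5 2:2 1:1  a_10=18
n=14: 1·14 2·7 7·2 14·1  f→[1+2+7+14]=24

8, 18, 24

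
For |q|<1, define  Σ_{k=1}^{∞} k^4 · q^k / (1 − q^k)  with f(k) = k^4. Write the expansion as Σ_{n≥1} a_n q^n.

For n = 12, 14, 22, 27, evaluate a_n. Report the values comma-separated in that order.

q^12  k|12↦f(k): 12:20736 6:1296 4:256 3:81 2:16 1:1  a_12=22386
d|14:{1,2,7,14}  Σf=1+16+2401+38416=40834
[q^22] f(1)=1,f(2)=16,f(11)=14641,f(22)=234256 ⇒ 248914
[q^27] f(27)=531441,f(9)=6561,f(3)=81,f(1)=1 ⇒ 538084

22386, 40834, 248914, 538084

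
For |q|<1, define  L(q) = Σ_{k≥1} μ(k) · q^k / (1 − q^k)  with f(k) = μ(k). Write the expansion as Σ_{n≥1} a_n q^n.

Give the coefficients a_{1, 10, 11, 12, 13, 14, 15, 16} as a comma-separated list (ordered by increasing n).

[q^1] μ(1)=1 ⇒ 1
[q^10] μ(10)=1,μ(5)=-1,μ(2)=-1,μ(1)=1 ⇒ 0
d|11:{11,1}  Σμ=(-1)+1=0
n=12: 12·1 6·2 4·3 3·4 2·6 1·12  μ→[0+1+0+(-1)+(-1)+1]=0
d|13:{1,13}  Σμ=1+(-1)=0
[q^14] μ(14)=1,μ(7)=-1,μ(2)=-1,μ(1)=1 ⇒ 0
q^15  k|15↦μ(k): 1:1 3:-1 5:-1 15:1  a_15=0
n=16: 16·1 8·2 4·4 2·8 1·16  μ→[0+0+0+(-1)+1]=0

1, 0, 0, 0, 0, 0, 0, 0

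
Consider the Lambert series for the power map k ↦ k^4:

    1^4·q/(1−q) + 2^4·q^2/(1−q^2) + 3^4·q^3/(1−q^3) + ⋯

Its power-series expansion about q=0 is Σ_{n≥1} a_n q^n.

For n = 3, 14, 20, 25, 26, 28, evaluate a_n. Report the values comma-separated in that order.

82, 40834, 170898, 391251, 485554, 655746

d|3:{3,1}  Σf=81+1=82
d|14:{14,7,2,1}  Σf=38416+2401+16+1=40834
n=20: 20·1 10·2 5·4 4·5 2·10 1·20  f→[160000+10000+625+256+16+1]=170898
d|25:{1,5,25}  Σf=1+625+390625=391251
[q^26] f(26)=456976,f(13)=28561,f(2)=16,f(1)=1 ⇒ 485554
d|28:{1,2,4,7,14,28}  Σf=1+16+256+2401+38416+614656=655746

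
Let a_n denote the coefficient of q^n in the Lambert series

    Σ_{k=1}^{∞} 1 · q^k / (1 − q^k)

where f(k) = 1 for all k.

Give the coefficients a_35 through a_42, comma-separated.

d|35:{1,5,7,35}  Σf=1+1+1+1=4
q^36  k|36↦f(k): 36:1 18:1 12:1 9:1 6:1 4:1 3:1 2:1 1:1  a_36=9
[q^37] f(1)=1,f(37)=1 ⇒ 2
q^38  k|38↦f(k): 1:1 2:1 19:1 38:1  a_38=4
n=39: 1·39 3·13 13·3 39·1  f→[1+1+1+1]=4
[q^40] f(1)=1,f(2)=1,f(4)=1,f(5)=1,f(8)=1,f(10)=1,f(20)=1,f(40)=1 ⇒ 8
[q^41] f(1)=1,f(41)=1 ⇒ 2
n=42: 1·42 2·21 3·14 6·7 7·6 14·3 21·2 42·1  f→[1+1+1+1+1+1+1+1]=8

4, 9, 2, 4, 4, 8, 2, 8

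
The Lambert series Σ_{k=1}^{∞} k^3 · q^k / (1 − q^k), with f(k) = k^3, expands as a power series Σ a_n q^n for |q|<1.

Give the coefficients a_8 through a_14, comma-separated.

585, 757, 1134, 1332, 2044, 2198, 3096

n=8: 1·8 2·4 4·2 8·1  f→[1+8+64+512]=585
d|9:{1,3,9}  Σf=1+27+729=757
q^10  k|10↦f(k): 10:1000 5:125 2:8 1:1  a_10=1134
d|11:{1,11}  Σf=1+1331=1332
[q^12] f(12)=1728,f(6)=216,f(4)=64,f(3)=27,f(2)=8,f(1)=1 ⇒ 2044
d|13:{13,1}  Σf=2197+1=2198
d|14:{1,2,7,14}  Σf=1+8+343+2744=3096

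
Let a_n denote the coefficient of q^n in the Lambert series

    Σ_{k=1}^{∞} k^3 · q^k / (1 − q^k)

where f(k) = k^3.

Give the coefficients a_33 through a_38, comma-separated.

d|33:{33,11,3,1}  Σf=35937+1331+27+1=37296
n=34: 1·34 2·17 17·2 34·1  f→[1+8+4913+39304]=44226
[q^35] f(1)=1,f(5)=125,f(7)=343,f(35)=42875 ⇒ 43344
d|36:{36,18,12,9,6,4,3,2,1}  Σf=46656+5832+1728+729+216+64+27+8+1=55261
[q^37] f(1)=1,f(37)=50653 ⇒ 50654
n=38: 38·1 19·2 2·19 1·38  f→[54872+6859+8+1]=61740

37296, 44226, 43344, 55261, 50654, 61740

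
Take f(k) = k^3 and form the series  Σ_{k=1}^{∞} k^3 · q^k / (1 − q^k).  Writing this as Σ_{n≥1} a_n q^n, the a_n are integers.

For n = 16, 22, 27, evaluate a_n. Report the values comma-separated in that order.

d|16:{1,2,4,8,16}  Σf=1+8+64+512+4096=4681
[q^22] f(1)=1,f(2)=8,f(11)=1331,f(22)=10648 ⇒ 11988
q^27  k|27↦f(k): 27:19683 9:729 3:27 1:1  a_27=20440

4681, 11988, 20440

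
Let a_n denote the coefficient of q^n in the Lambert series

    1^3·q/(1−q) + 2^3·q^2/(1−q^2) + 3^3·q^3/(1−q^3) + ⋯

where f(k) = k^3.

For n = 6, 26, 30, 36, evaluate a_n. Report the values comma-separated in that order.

252, 19782, 31752, 55261

n=6: 6·1 3·2 2·3 1·6  f→[216+27+8+1]=252
d|26:{1,2,13,26}  Σf=1+8+2197+17576=19782
[q^30] f(30)=27000,f(15)=3375,f(10)=1000,f(6)=216,f(5)=125,f(3)=27,f(2)=8,f(1)=1 ⇒ 31752
n=36: 1·36 2·18 3·12 4·9 6·6 9·4 12·3 18·2 36·1  f→[1+8+27+64+216+729+1728+5832+46656]=55261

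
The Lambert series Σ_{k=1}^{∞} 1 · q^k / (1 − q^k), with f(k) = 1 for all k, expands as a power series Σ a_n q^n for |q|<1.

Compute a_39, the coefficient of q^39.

d|39:{1,3,13,39}  Σf=1+1+1+1=4

a_39 = 4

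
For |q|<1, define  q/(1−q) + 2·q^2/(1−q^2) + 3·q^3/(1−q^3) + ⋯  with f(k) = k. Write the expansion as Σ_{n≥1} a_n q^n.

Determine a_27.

a_27 = 40

n=27: 27·1 9·3 3·9 1·27  f→[27+9+3+1]=40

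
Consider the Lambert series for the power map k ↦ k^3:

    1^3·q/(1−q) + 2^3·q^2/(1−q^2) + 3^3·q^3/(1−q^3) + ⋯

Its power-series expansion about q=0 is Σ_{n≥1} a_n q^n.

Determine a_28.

n=28: 1·28 2·14 4·7 7·4 14·2 28·1  f→[1+8+64+343+2744+21952]=25112

a_28 = 25112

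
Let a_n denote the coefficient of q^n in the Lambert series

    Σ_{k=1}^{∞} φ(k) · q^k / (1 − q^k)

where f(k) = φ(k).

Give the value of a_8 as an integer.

n=8: 1·8 2·4 4·2 8·1  φ→[1+1+2+4]=8

a_8 = 8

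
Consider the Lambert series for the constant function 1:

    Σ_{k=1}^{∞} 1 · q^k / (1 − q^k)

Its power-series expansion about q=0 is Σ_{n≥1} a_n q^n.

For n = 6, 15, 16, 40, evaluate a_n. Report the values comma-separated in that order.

4, 4, 5, 8

n=6: 6·1 3·2 2·3 1·6  f→[1+1+1+1]=4
q^15  k|15↦f(k): 1:1 3:1 5:1 15:1  a_15=4
q^16  k|16↦f(k): 1:1 2:1 4:1 8:1 16:1  a_16=5
d|40:{40,20,10,8,5,4,2,1}  Σf=1+1+1+1+1+1+1+1=8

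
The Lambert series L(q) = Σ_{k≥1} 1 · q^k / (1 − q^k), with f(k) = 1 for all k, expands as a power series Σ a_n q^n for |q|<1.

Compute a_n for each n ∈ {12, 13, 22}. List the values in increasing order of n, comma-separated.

6, 2, 4

d|12:{1,2,3,4,6,12}  Σf=1+1+1+1+1+1=6
[q^13] f(13)=1,f(1)=1 ⇒ 2
d|22:{22,11,2,1}  Σf=1+1+1+1=4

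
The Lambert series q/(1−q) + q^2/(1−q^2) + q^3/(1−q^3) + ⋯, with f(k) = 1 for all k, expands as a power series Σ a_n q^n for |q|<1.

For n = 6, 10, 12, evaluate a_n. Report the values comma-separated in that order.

4, 4, 6

n=6: 6·1 3·2 2·3 1·6  f→[1+1+1+1]=4
[q^10] f(1)=1,f(2)=1,f(5)=1,f(10)=1 ⇒ 4
q^12  k|12↦f(k): 12:1 6:1 4:1 3:1 2:1 1:1  a_12=6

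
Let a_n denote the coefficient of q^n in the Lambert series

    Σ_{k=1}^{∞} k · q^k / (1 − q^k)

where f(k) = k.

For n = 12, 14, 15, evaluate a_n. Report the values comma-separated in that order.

28, 24, 24

d|12:{1,2,3,4,6,12}  Σf=1+2+3+4+6+12=28
[q^14] f(14)=14,f(7)=7,f(2)=2,f(1)=1 ⇒ 24
d|15:{15,5,3,1}  Σf=15+5+3+1=24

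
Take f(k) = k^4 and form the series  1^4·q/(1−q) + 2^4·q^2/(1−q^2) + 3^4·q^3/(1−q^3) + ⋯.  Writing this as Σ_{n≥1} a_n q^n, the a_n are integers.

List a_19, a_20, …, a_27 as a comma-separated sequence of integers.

d|19:{1,19}  Σf=1+130321=130322
[q^20] f(20)=160000,f(10)=10000,f(5)=625,f(4)=256,f(2)=16,f(1)=1 ⇒ 170898
q^21  k|21↦f(k): 1:1 3:81 7:2401 21:194481  a_21=196964
n=22: 22·1 11·2 2·11 1·22  f→[234256+14641+16+1]=248914
q^23  k|23↦f(k): 1:1 23:279841  a_23=279842
[q^24] f(1)=1,f(2)=16,f(3)=81,f(4)=256,f(6)=1296,f(8)=4096,f(12)=20736,f(24)=331776 ⇒ 358258
[q^25] f(25)=390625,f(5)=625,f(1)=1 ⇒ 391251
n=26: 26·1 13·2 2·13 1·26  f→[456976+28561+16+1]=485554
q^27  k|27↦f(k): 27:531441 9:6561 3:81 1:1  a_27=538084

130322, 170898, 196964, 248914, 279842, 358258, 391251, 485554, 538084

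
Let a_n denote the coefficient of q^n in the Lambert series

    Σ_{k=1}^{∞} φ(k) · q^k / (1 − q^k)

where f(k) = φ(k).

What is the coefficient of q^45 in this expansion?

n=45: 1·45 3·15 5·9 9·5 15·3 45·1  φ→[1+2+4+6+8+24]=45

a_45 = 45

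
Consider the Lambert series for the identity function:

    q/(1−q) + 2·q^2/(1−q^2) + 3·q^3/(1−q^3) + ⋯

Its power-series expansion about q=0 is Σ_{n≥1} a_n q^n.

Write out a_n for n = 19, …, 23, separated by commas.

20, 42, 32, 36, 24

d|19:{1,19}  Σf=1+19=20
[q^20] f(1)=1,f(2)=2,f(4)=4,f(5)=5,f(10)=10,f(20)=20 ⇒ 42
n=21: 21·1 7·3 3·7 1·21  f→[21+7+3+1]=32
q^22  k|22↦f(k): 22:22 11:11 2:2 1:1  a_22=36
d|23:{23,1}  Σf=23+1=24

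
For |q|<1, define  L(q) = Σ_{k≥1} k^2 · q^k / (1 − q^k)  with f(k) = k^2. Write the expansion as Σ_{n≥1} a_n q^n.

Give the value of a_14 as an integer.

n=14: 14·1 7·2 2·7 1·14  f→[196+49+4+1]=250

a_14 = 250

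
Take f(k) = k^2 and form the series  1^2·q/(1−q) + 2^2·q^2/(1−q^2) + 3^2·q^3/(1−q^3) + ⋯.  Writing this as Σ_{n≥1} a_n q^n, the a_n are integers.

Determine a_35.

a_35 = 1300

n=35: 35·1 7·5 5·7 1·35  f→[1225+49+25+1]=1300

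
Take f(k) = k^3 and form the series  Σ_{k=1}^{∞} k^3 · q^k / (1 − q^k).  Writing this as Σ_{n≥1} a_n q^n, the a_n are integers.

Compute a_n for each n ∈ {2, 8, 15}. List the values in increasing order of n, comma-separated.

9, 585, 3528

[q^2] f(2)=8,f(1)=1 ⇒ 9
[q^8] f(8)=512,f(4)=64,f(2)=8,f(1)=1 ⇒ 585
[q^15] f(1)=1,f(3)=27,f(5)=125,f(15)=3375 ⇒ 3528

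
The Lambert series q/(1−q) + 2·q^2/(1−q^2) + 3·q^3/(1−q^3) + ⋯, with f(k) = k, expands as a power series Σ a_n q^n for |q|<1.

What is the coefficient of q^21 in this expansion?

n=21: 1·21 3·7 7·3 21·1  f→[1+3+7+21]=32

a_21 = 32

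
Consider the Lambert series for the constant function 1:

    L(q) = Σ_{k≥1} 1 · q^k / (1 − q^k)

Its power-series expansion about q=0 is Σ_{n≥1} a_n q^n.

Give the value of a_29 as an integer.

[q^29] f(1)=1,f(29)=1 ⇒ 2

a_29 = 2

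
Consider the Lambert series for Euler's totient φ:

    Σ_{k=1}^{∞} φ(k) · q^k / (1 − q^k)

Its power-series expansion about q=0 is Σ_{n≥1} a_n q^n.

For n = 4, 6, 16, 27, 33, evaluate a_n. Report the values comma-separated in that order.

[q^4] φ(1)=1,φ(2)=1,φ(4)=2 ⇒ 4
d|6:{6,3,2,1}  Σφ=2+2+1+1=6
[q^16] φ(1)=1,φ(2)=1,φ(4)=2,φ(8)=4,φ(16)=8 ⇒ 16
q^27  k|27↦φ(k): 1:1 3:2 9:6 27:18  a_27=27
d|33:{1,3,11,33}  Σφ=1+2+10+20=33

4, 6, 16, 27, 33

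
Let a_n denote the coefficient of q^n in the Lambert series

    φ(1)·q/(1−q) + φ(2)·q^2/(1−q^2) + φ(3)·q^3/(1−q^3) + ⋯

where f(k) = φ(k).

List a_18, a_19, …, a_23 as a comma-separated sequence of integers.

q^18  k|18↦φ(k): 1:1 2:1 3:2 6:2 9:6 18:6  a_18=18
n=19: 19·1 1·19  φ→[18+1]=19
d|20:{1,2,4,5,10,20}  Σφ=1+1+2+4+4+8=20
[q^21] φ(1)=1,φ(3)=2,φ(7)=6,φ(21)=12 ⇒ 21
q^22  k|22↦φ(k): 1:1 2:1 11:10 22:10  a_22=22
[q^23] φ(1)=1,φ(23)=22 ⇒ 23

18, 19, 20, 21, 22, 23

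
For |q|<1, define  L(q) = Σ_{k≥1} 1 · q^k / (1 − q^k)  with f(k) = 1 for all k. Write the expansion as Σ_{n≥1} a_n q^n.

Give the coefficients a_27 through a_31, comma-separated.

q^27  k|27↦f(k): 1:1 3:1 9:1 27:1  a_27=4
q^28  k|28↦f(k): 1:1 2:1 4:1 7:1 14:1 28:1  a_28=6
n=29: 1·29 29·1  f→[1+1]=2
[q^30] f(1)=1,f(2)=1,f(3)=1,f(5)=1,f(6)=1,f(10)=1,f(15)=1,f(30)=1 ⇒ 8
[q^31] f(1)=1,f(31)=1 ⇒ 2

4, 6, 2, 8, 2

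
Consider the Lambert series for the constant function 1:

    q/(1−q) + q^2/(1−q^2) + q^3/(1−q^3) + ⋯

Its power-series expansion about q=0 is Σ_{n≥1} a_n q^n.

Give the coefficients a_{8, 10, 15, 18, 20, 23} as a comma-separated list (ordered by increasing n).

4, 4, 4, 6, 6, 2

d|8:{1,2,4,8}  Σf=1+1+1+1=4
q^10  k|10↦f(k): 1:1 2:1 5:1 10:1  a_10=4
q^15  k|15↦f(k): 1:1 3:1 5:1 15:1  a_15=4
[q^18] f(1)=1,f(2)=1,f(3)=1,f(6)=1,f(9)=1,f(18)=1 ⇒ 6
d|20:{1,2,4,5,10,20}  Σf=1+1+1+1+1+1=6
n=23: 23·1 1·23  f→[1+1]=2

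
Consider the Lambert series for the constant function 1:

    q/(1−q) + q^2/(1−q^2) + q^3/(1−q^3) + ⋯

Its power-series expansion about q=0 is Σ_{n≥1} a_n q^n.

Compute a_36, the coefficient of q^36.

a_36 = 9

q^36  k|36↦f(k): 1:1 2:1 3:1 4:1 6:1 9:1 12:1 18:1 36:1  a_36=9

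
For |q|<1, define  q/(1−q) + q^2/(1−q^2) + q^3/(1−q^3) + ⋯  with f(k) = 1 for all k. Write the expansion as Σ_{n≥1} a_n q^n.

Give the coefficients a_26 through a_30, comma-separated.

q^26  k|26↦f(k): 26:1 13:1 2:1 1:1  a_26=4
q^27  k|27↦f(k): 27:1 9:1 3:1 1:1  a_27=4
[q^28] f(1)=1,f(2)=1,f(4)=1,f(7)=1,f(14)=1,f(28)=1 ⇒ 6
n=29: 1·29 29·1  f→[1+1]=2
d|30:{30,15,10,6,5,3,2,1}  Σf=1+1+1+1+1+1+1+1=8

4, 4, 6, 2, 8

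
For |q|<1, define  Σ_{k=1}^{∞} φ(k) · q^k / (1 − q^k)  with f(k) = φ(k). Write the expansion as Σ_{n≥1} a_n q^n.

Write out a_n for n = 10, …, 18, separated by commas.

[q^10] φ(1)=1,φ(2)=1,φ(5)=4,φ(10)=4 ⇒ 10
q^11  k|11↦φ(k): 1:1 11:10  a_11=11
n=12: 12·1 6·2 4·3 3·4 2·6 1·12  φ→[4+2+2+2+1+1]=12
[q^13] φ(13)=12,φ(1)=1 ⇒ 13
q^14  k|14↦φ(k): 1:1 2:1 7:6 14:6  a_14=14
q^15  k|15↦φ(k): 1:1 3:2 5:4 15:8  a_15=15
n=16: 1·16 2·8 4·4 8·2 16·1  φ→[1+1+2+4+8]=16
d|17:{17,1}  Σφ=16+1=17
q^18  k|18↦φ(k): 1:1 2:1 3:2 6:2 9:6 18:6  a_18=18

10, 11, 12, 13, 14, 15, 16, 17, 18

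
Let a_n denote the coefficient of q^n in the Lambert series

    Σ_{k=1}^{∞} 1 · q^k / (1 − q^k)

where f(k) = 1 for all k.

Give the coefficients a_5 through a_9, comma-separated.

2, 4, 2, 4, 3

q^5  k|5↦f(k): 1:1 5:1  a_5=2
q^6  k|6↦f(k): 1:1 2:1 3:1 6:1  a_6=4
q^7  k|7↦f(k): 1:1 7:1  a_7=2
d|8:{8,4,2,1}  Σf=1+1+1+1=4
d|9:{1,3,9}  Σf=1+1+1=3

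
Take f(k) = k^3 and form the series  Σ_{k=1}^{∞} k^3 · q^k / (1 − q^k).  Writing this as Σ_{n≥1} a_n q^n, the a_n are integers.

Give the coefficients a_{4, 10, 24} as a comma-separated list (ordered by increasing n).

73, 1134, 16380

[q^4] f(1)=1,f(2)=8,f(4)=64 ⇒ 73
q^10  k|10↦f(k): 1:1 2:8 5:125 10:1000  a_10=1134
d|24:{1,2,3,4,6,8,12,24}  Σf=1+8+27+64+216+512+1728+13824=16380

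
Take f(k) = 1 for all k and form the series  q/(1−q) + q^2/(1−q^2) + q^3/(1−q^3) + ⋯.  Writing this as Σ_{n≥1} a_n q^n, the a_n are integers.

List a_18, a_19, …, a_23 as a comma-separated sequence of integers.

6, 2, 6, 4, 4, 2

n=18: 1·18 2·9 3·6 6·3 9·2 18·1  f→[1+1+1+1+1+1]=6
d|19:{19,1}  Σf=1+1=2
[q^20] f(1)=1,f(2)=1,f(4)=1,f(5)=1,f(10)=1,f(20)=1 ⇒ 6
n=21: 1·21 3·7 7·3 21·1  f→[1+1+1+1]=4
d|22:{22,11,2,1}  Σf=1+1+1+1=4
q^23  k|23↦f(k): 23:1 1:1  a_23=2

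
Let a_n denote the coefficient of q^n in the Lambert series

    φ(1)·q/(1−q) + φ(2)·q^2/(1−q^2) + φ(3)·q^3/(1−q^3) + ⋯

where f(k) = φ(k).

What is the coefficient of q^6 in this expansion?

[q^6] φ(6)=2,φ(3)=2,φ(2)=1,φ(1)=1 ⇒ 6

a_6 = 6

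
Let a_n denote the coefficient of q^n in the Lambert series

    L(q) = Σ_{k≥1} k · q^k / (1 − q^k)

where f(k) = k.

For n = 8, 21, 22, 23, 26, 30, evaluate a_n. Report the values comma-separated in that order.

q^8  k|8↦f(k): 8:8 4:4 2:2 1:1  a_8=15
q^21  k|21↦f(k): 1:1 3:3 7:7 21:21  a_21=32
d|22:{22,11,2,1}  Σf=22+11+2+1=36
n=23: 23·1 1·23  f→[23+1]=24
[q^26] f(1)=1,f(2)=2,f(13)=13,f(26)=26 ⇒ 42
q^30  k|30↦f(k): 1:1 2:2 3:3 5:5 6:6 10:10 15:15 30:30  a_30=72

15, 32, 36, 24, 42, 72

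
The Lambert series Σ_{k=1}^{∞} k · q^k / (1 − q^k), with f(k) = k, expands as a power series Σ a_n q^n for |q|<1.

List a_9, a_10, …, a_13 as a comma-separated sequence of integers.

[q^9] f(9)=9,f(3)=3,f(1)=1 ⇒ 13
d|10:{10,5,2,1}  Σf=10+5+2+1=18
q^11  k|11↦f(k): 11:11 1:1  a_11=12
q^12  k|12↦f(k): 1:1 2:2 3:3 4:4 6:6 12:12  a_12=28
[q^13] f(13)=13,f(1)=1 ⇒ 14

13, 18, 12, 28, 14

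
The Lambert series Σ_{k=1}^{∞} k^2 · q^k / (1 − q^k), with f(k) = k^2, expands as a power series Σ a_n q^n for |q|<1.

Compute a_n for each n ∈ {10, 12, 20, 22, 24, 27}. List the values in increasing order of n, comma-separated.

130, 210, 546, 610, 850, 820

[q^10] f(1)=1,f(2)=4,f(5)=25,f(10)=100 ⇒ 130
q^12  k|12↦f(k): 1:1 2:4 3:9 4:16 6:36 12:144  a_12=210
n=20: 20·1 10·2 5·4 4·5 2·10 1·20  f→[400+100+25+16+4+1]=546
q^22  k|22↦f(k): 22:484 11:121 2:4 1:1  a_22=610
q^24  k|24↦f(k): 24:576 12:144 8:64 6:36 4:16 3:9 2:4 1:1  a_24=850
[q^27] f(27)=729,f(9)=81,f(3)=9,f(1)=1 ⇒ 820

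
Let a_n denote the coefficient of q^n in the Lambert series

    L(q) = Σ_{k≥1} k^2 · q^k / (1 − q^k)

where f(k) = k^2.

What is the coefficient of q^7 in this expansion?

n=7: 1·7 7·1  f→[1+49]=50

a_7 = 50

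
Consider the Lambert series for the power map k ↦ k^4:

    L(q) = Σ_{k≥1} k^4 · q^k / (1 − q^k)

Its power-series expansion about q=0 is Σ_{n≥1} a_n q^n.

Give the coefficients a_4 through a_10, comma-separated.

273, 626, 1394, 2402, 4369, 6643, 10642

d|4:{4,2,1}  Σf=256+16+1=273
[q^5] f(1)=1,f(5)=625 ⇒ 626
n=6: 1·6 2·3 3·2 6·1  f→[1+16+81+1296]=1394
d|7:{7,1}  Σf=2401+1=2402
d|8:{1,2,4,8}  Σf=1+16+256+4096=4369
[q^9] f(1)=1,f(3)=81,f(9)=6561 ⇒ 6643
d|10:{1,2,5,10}  Σf=1+16+625+10000=10642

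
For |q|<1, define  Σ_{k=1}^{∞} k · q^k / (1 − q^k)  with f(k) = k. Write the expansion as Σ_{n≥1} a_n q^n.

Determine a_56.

q^56  k|56↦f(k): 56:56 28:28 14:14 8:8 7:7 4:4 2:2 1:1  a_56=120

a_56 = 120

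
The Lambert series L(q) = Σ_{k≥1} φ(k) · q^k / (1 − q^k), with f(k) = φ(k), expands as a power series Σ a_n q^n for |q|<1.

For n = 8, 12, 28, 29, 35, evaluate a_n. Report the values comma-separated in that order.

d|8:{1,2,4,8}  Σφ=1+1+2+4=8
[q^12] φ(1)=1,φ(2)=1,φ(3)=2,φ(4)=2,φ(6)=2,φ(12)=4 ⇒ 12
n=28: 28·1 14·2 7·4 4·7 2·14 1·28  φ→[12+6+6+2+1+1]=28
[q^29] φ(1)=1,φ(29)=28 ⇒ 29
n=35: 35·1 7·5 5·7 1·35  φ→[24+6+4+1]=35

8, 12, 28, 29, 35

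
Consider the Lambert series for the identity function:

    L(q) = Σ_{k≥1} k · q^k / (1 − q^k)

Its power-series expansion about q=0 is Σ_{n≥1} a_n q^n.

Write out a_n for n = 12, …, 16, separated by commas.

q^12  k|12↦f(k): 12:12 6:6 4:4 3:3 2:2 1:1  a_12=28
d|13:{13,1}  Σf=13+1=14
d|14:{1,2,7,14}  Σf=1+2+7+14=24
n=15: 1·15 3·5 5·3 15·1  f→[1+3+5+15]=24
[q^16] f(1)=1,f(2)=2,f(4)=4,f(8)=8,f(16)=16 ⇒ 31

28, 14, 24, 24, 31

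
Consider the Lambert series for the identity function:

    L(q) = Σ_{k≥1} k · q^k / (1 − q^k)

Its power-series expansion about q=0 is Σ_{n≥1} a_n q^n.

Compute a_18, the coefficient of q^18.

a_18 = 39

q^18  k|18↦f(k): 18:18 9:9 6:6 3:3 2:2 1:1  a_18=39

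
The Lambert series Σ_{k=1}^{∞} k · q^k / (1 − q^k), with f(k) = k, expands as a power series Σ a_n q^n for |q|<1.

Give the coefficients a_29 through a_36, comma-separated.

30, 72, 32, 63, 48, 54, 48, 91

q^29  k|29↦f(k): 29:29 1:1  a_29=30
n=30: 30·1 15·2 10·3 6·5 5·6 3·10 2·15 1·30  f→[30+15+10+6+5+3+2+1]=72
[q^31] f(1)=1,f(31)=31 ⇒ 32
n=32: 32·1 16·2 8·4 4·8 2·16 1·32  f→[32+16+8+4+2+1]=63
d|33:{33,11,3,1}  Σf=33+11+3+1=48
d|34:{34,17,2,1}  Σf=34+17+2+1=54
q^35  k|35↦f(k): 35:35 7:7 5:5 1:1  a_35=48
d|36:{1,2,3,4,6,9,12,18,36}  Σf=1+2+3+4+6+9+12+18+36=91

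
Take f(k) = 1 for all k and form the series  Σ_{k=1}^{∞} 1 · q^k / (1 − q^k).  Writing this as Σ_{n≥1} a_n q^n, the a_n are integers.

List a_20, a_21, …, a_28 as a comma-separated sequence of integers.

6, 4, 4, 2, 8, 3, 4, 4, 6

q^20  k|20↦f(k): 20:1 10:1 5:1 4:1 2:1 1:1  a_20=6
d|21:{1,3,7,21}  Σf=1+1+1+1=4
n=22: 1·22 2·11 11·2 22·1  f→[1+1+1+1]=4
q^23  k|23↦f(k): 1:1 23:1  a_23=2
n=24: 24·1 12·2 8·3 6·4 4·6 3·8 2·12 1·24  f→[1+1+1+1+1+1+1+1]=8
d|25:{1,5,25}  Σf=1+1+1=3
[q^26] f(26)=1,f(13)=1,f(2)=1,f(1)=1 ⇒ 4
q^27  k|27↦f(k): 27:1 9:1 3:1 1:1  a_27=4
n=28: 1·28 2·14 4·7 7·4 14·2 28·1  f→[1+1+1+1+1+1]=6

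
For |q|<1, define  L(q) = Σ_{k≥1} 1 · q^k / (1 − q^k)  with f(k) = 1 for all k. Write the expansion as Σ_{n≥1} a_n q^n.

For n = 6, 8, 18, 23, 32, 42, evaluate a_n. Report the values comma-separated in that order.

4, 4, 6, 2, 6, 8

n=6: 1·6 2·3 3·2 6·1  f→[1+1+1+1]=4
q^8  k|8↦f(k): 1:1 2:1 4:1 8:1  a_8=4
q^18  k|18↦f(k): 18:1 9:1 6:1 3:1 2:1 1:1  a_18=6
q^23  k|23↦f(k): 1:1 23:1  a_23=2
q^32  k|32↦f(k): 32:1 16:1 8:1 4:1 2:1 1:1  a_32=6
n=42: 1·42 2·21 3·14 6·7 7·6 14·3 21·2 42·1  f→[1+1+1+1+1+1+1+1]=8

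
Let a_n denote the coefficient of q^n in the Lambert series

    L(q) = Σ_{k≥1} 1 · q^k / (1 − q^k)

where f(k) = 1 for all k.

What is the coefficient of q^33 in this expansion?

d|33:{33,11,3,1}  Σf=1+1+1+1=4

a_33 = 4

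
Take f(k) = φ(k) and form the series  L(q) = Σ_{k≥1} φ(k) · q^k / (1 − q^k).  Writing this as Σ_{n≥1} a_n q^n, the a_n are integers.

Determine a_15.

d|15:{1,3,5,15}  Σφ=1+2+4+8=15

a_15 = 15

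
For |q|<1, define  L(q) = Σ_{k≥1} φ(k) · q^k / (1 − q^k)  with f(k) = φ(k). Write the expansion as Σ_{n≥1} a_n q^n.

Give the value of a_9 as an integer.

d|9:{1,3,9}  Σφ=1+2+6=9

a_9 = 9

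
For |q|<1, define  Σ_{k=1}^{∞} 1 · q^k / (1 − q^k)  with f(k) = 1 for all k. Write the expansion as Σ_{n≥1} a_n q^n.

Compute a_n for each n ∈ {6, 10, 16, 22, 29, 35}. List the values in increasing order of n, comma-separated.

4, 4, 5, 4, 2, 4

n=6: 6·1 3·2 2·3 1·6  f→[1+1+1+1]=4
[q^10] f(1)=1,f(2)=1,f(5)=1,f(10)=1 ⇒ 4
n=16: 16·1 8·2 4·4 2·8 1·16  f→[1+1+1+1+1]=5
[q^22] f(1)=1,f(2)=1,f(11)=1,f(22)=1 ⇒ 4
d|29:{29,1}  Σf=1+1=2
n=35: 35·1 7·5 5·7 1·35  f→[1+1+1+1]=4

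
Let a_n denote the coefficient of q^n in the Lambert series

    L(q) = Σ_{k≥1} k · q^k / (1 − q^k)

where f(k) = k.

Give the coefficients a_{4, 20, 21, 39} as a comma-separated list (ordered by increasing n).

7, 42, 32, 56

d|4:{4,2,1}  Σf=4+2+1=7
[q^20] f(1)=1,f(2)=2,f(4)=4,f(5)=5,f(10)=10,f(20)=20 ⇒ 42
[q^21] f(1)=1,f(3)=3,f(7)=7,f(21)=21 ⇒ 32
q^39  k|39↦f(k): 1:1 3:3 13:13 39:39  a_39=56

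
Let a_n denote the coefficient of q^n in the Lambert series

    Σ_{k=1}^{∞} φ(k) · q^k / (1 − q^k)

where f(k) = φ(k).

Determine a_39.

d|39:{1,3,13,39}  Σφ=1+2+12+24=39

a_39 = 39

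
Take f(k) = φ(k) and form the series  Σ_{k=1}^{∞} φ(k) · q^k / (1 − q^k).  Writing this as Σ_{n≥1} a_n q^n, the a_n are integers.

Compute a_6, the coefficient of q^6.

q^6  k|6↦φ(k): 1:1 2:1 3:2 6:2  a_6=6

a_6 = 6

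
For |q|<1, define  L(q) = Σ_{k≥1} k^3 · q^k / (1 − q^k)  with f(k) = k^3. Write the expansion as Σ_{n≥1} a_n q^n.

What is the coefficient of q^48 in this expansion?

a_48 = 131068

[q^48] f(48)=110592,f(24)=13824,f(16)=4096,f(12)=1728,f(8)=512,f(6)=216,f(4)=64,f(3)=27,f(2)=8,f(1)=1 ⇒ 131068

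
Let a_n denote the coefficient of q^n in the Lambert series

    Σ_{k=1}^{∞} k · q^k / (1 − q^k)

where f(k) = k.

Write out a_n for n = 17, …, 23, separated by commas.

n=17: 1·17 17·1  f→[1+17]=18
q^18  k|18↦f(k): 1:1 2:2 3:3 6:6 9:9 18:18  a_18=39
q^19  k|19↦f(k): 19:19 1:1  a_19=20
q^20  k|20↦f(k): 1:1 2:2 4:4 5:5 10:10 20:20  a_20=42
[q^21] f(21)=21,f(7)=7,f(3)=3,f(1)=1 ⇒ 32
d|22:{22,11,2,1}  Σf=22+11+2+1=36
d|23:{23,1}  Σf=23+1=24

18, 39, 20, 42, 32, 36, 24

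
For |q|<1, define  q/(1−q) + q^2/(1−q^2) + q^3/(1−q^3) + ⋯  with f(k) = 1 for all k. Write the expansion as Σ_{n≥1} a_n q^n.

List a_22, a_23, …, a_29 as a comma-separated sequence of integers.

q^22  k|22↦f(k): 22:1 11:1 2:1 1:1  a_22=4
d|23:{1,23}  Σf=1+1=2
d|24:{24,12,8,6,4,3,2,1}  Σf=1+1+1+1+1+1+1+1=8
d|25:{1,5,25}  Σf=1+1+1=3
q^26  k|26↦f(k): 1:1 2:1 13:1 26:1  a_26=4
n=27: 1·27 3·9 9·3 27·1  f→[1+1+1+1]=4
d|28:{1,2,4,7,14,28}  Σf=1+1+1+1+1+1=6
q^29  k|29↦f(k): 29:1 1:1  a_29=2

4, 2, 8, 3, 4, 4, 6, 2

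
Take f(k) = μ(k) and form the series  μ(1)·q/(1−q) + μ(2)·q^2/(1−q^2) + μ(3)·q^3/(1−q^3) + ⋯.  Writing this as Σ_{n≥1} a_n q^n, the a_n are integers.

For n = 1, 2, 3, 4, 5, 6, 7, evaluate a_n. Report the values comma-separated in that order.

n=1: 1·1  μ→[1]=1
n=2: 1·2 2·1  μ→[1+(-1)]=0
q^3  k|3↦μ(k): 1:1 3:-1  a_3=0
q^4  k|4↦μ(k): 1:1 2:-1 4:0  a_4=0
q^5  k|5↦μ(k): 5:-1 1:1  a_5=0
n=6: 1·6 2·3 3·2 6·1  μ→[1+(-1)+(-1)+1]=0
q^7  k|7↦μ(k): 1:1 7:-1  a_7=0

1, 0, 0, 0, 0, 0, 0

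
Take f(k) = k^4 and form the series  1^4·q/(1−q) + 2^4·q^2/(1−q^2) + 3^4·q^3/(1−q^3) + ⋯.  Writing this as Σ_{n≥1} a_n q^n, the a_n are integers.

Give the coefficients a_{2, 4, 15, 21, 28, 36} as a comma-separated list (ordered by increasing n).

17, 273, 51332, 196964, 655746, 1813539

n=2: 1·2 2·1  f→[1+16]=17
[q^4] f(4)=256,f(2)=16,f(1)=1 ⇒ 273
d|15:{15,5,3,1}  Σf=50625+625+81+1=51332
[q^21] f(21)=194481,f(7)=2401,f(3)=81,f(1)=1 ⇒ 196964
[q^28] f(1)=1,f(2)=16,f(4)=256,f(7)=2401,f(14)=38416,f(28)=614656 ⇒ 655746
[q^36] f(36)=1679616,f(18)=104976,f(12)=20736,f(9)=6561,f(6)=1296,f(4)=256,f(3)=81,f(2)=16,f(1)=1 ⇒ 1813539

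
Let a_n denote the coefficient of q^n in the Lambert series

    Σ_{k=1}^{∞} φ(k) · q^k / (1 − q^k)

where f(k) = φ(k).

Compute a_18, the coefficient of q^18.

d|18:{1,2,3,6,9,18}  Σφ=1+1+2+2+6+6=18

a_18 = 18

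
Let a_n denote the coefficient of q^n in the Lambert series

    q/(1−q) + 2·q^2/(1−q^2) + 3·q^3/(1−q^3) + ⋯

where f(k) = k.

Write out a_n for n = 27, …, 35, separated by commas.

[q^27] f(27)=27,f(9)=9,f(3)=3,f(1)=1 ⇒ 40
[q^28] f(1)=1,f(2)=2,f(4)=4,f(7)=7,f(14)=14,f(28)=28 ⇒ 56
q^29  k|29↦f(k): 1:1 29:29  a_29=30
[q^30] f(1)=1,f(2)=2,f(3)=3,f(5)=5,f(6)=6,f(10)=10,f(15)=15,f(30)=30 ⇒ 72
[q^31] f(31)=31,f(1)=1 ⇒ 32
d|32:{1,2,4,8,16,32}  Σf=1+2+4+8+16+32=63
[q^33] f(1)=1,f(3)=3,f(11)=11,f(33)=33 ⇒ 48
d|34:{1,2,17,34}  Σf=1+2+17+34=54
q^35  k|35↦f(k): 35:35 7:7 5:5 1:1  a_35=48

40, 56, 30, 72, 32, 63, 48, 54, 48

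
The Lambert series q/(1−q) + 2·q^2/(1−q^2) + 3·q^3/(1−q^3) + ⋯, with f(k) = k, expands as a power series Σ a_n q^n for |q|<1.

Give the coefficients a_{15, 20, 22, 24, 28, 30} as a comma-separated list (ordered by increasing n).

[q^15] f(15)=15,f(5)=5,f(3)=3,f(1)=1 ⇒ 24
n=20: 1·20 2·10 4·5 5·4 10·2 20·1  f→[1+2+4+5+10+20]=42
[q^22] f(1)=1,f(2)=2,f(11)=11,f(22)=22 ⇒ 36
q^24  k|24↦f(k): 1:1 2:2 3:3 4:4 6:6 8:8 12:12 24:24  a_24=60
d|28:{28,14,7,4,2,1}  Σf=28+14+7+4+2+1=56
q^30  k|30↦f(k): 1:1 2:2 3:3 5:5 6:6 10:10 15:15 30:30  a_30=72

24, 42, 36, 60, 56, 72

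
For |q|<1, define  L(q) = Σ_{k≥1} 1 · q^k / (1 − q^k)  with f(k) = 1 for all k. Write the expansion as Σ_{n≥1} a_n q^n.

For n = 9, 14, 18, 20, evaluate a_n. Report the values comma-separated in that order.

[q^9] f(1)=1,f(3)=1,f(9)=1 ⇒ 3
[q^14] f(1)=1,f(2)=1,f(7)=1,f(14)=1 ⇒ 4
d|18:{1,2,3,6,9,18}  Σf=1+1+1+1+1+1=6
q^20  k|20↦f(k): 20:1 10:1 5:1 4:1 2:1 1:1  a_20=6

3, 4, 6, 6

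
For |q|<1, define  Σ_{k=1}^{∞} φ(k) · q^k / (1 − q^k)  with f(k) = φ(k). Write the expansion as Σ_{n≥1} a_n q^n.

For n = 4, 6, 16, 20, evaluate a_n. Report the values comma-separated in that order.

d|4:{1,2,4}  Σφ=1+1+2=4
n=6: 6·1 3·2 2·3 1·6  φ→[2+2+1+1]=6
q^16  k|16↦φ(k): 1:1 2:1 4:2 8:4 16:8  a_16=16
[q^20] φ(20)=8,φ(10)=4,φ(5)=4,φ(4)=2,φ(2)=1,φ(1)=1 ⇒ 20

4, 6, 16, 20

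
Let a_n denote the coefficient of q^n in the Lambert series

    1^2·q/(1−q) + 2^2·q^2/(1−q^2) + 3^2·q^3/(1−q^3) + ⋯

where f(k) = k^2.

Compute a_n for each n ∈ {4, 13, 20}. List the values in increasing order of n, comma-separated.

21, 170, 546

[q^4] f(1)=1,f(2)=4,f(4)=16 ⇒ 21
[q^13] f(13)=169,f(1)=1 ⇒ 170
[q^20] f(1)=1,f(2)=4,f(4)=16,f(5)=25,f(10)=100,f(20)=400 ⇒ 546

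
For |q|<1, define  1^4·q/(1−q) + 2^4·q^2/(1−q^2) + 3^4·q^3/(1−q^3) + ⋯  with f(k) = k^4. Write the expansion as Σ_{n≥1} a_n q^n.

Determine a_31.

n=31: 31·1 1·31  f→[923521+1]=923522

a_31 = 923522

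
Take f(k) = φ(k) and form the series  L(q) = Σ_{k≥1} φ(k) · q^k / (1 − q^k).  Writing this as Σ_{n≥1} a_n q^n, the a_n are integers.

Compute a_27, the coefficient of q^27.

d|27:{1,3,9,27}  Σφ=1+2+6+18=27

a_27 = 27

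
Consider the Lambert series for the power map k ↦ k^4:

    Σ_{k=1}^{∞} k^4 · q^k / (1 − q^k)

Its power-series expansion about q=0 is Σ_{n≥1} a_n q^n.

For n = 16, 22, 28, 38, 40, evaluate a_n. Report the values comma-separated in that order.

q^16  k|16↦f(k): 1:1 2:16 4:256 8:4096 16:65536  a_16=69905
q^22  k|22↦f(k): 1:1 2:16 11:14641 22:234256  a_22=248914
d|28:{1,2,4,7,14,28}  Σf=1+16+256+2401+38416+614656=655746
[q^38] f(1)=1,f(2)=16,f(19)=130321,f(38)=2085136 ⇒ 2215474
n=40: 40·1 20·2 10·4 8·5 5·8 4·10 2·20 1·40  f→[2560000+160000+10000+4096+625+256+16+1]=2734994

69905, 248914, 655746, 2215474, 2734994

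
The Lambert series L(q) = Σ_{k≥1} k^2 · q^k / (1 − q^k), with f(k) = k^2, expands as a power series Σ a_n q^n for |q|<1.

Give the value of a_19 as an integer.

n=19: 19·1 1·19  f→[361+1]=362

a_19 = 362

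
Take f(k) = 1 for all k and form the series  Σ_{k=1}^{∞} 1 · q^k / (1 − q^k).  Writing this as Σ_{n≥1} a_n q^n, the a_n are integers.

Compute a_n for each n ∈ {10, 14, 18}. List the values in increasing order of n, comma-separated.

n=10: 1·10 2·5 5·2 10·1  f→[1+1+1+1]=4
d|14:{14,7,2,1}  Σf=1+1+1+1=4
[q^18] f(18)=1,f(9)=1,f(6)=1,f(3)=1,f(2)=1,f(1)=1 ⇒ 6

4, 4, 6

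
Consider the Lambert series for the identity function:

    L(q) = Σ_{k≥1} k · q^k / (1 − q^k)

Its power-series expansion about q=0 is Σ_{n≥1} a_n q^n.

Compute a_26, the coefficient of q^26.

d|26:{26,13,2,1}  Σf=26+13+2+1=42

a_26 = 42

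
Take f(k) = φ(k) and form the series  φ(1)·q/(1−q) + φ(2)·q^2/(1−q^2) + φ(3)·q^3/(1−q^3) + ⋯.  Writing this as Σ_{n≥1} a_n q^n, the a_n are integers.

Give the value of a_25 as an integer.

d|25:{25,5,1}  Σφ=20+4+1=25

a_25 = 25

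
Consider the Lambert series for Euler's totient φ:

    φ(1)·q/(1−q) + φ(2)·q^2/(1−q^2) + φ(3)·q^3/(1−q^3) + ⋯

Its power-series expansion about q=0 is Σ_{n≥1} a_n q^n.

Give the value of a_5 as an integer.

n=5: 1·5 5·1  φ→[1+4]=5

a_5 = 5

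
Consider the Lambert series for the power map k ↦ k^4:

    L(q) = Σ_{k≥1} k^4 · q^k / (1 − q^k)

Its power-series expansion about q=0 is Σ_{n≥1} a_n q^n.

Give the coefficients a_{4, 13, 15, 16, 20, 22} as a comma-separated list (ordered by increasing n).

q^4  k|4↦f(k): 4:256 2:16 1:1  a_4=273
q^13  k|13↦f(k): 1:1 13:28561  a_13=28562
d|15:{1,3,5,15}  Σf=1+81+625+50625=51332
d|16:{1,2,4,8,16}  Σf=1+16+256+4096+65536=69905
d|20:{1,2,4,5,10,20}  Σf=1+16+256+625+10000+160000=170898
q^22  k|22↦f(k): 1:1 2:16 11:14641 22:234256  a_22=248914

273, 28562, 51332, 69905, 170898, 248914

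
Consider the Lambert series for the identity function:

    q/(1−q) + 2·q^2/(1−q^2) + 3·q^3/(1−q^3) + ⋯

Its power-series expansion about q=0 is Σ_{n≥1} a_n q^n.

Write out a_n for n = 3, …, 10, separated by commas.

4, 7, 6, 12, 8, 15, 13, 18

q^3  k|3↦f(k): 3:3 1:1  a_3=4
d|4:{4,2,1}  Σf=4+2+1=7
q^5  k|5↦f(k): 5:5 1:1  a_5=6
[q^6] f(1)=1,f(2)=2,f(3)=3,f(6)=6 ⇒ 12
n=7: 7·1 1·7  f→[7+1]=8
n=8: 8·1 4·2 2·4 1·8  f→[8+4+2+1]=15
d|9:{9,3,1}  Σf=9+3+1=13
n=10: 1·10 2·5 5·2 10·1  f→[1+2+5+10]=18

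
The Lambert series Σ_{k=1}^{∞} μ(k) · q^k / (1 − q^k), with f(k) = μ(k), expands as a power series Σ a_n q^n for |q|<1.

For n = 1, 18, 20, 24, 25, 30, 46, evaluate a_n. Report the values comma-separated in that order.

[q^1] μ(1)=1 ⇒ 1
d|18:{1,2,3,6,9,18}  Σμ=1+(-1)+(-1)+1+0+0=0
[q^20] μ(1)=1,μ(2)=-1,μ(4)=0,μ(5)=-1,μ(10)=1,μ(20)=0 ⇒ 0
d|24:{1,2,3,4,6,8,12,24}  Σμ=1+(-1)+(-1)+0+1+0+0+0=0
n=25: 1·25 5·5 25·1  μ→[1+(-1)+0]=0
d|30:{30,15,10,6,5,3,2,1}  Σμ=(-1)+1+1+1+(-1)+(-1)+(-1)+1=0
[q^46] μ(1)=1,μ(2)=-1,μ(23)=-1,μ(46)=1 ⇒ 0

1, 0, 0, 0, 0, 0, 0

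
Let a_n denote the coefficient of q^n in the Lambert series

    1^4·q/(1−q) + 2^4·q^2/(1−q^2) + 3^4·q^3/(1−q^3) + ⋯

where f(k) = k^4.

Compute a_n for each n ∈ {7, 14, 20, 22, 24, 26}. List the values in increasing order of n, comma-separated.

q^7  k|7↦f(k): 1:1 7:2401  a_7=2402
[q^14] f(14)=38416,f(7)=2401,f(2)=16,f(1)=1 ⇒ 40834
[q^20] f(1)=1,f(2)=16,f(4)=256,f(5)=625,f(10)=10000,f(20)=160000 ⇒ 170898
[q^22] f(1)=1,f(2)=16,f(11)=14641,f(22)=234256 ⇒ 248914
[q^24] f(24)=331776,f(12)=20736,f(8)=4096,f(6)=1296,f(4)=256,f(3)=81,f(2)=16,f(1)=1 ⇒ 358258
d|26:{26,13,2,1}  Σf=456976+28561+16+1=485554

2402, 40834, 170898, 248914, 358258, 485554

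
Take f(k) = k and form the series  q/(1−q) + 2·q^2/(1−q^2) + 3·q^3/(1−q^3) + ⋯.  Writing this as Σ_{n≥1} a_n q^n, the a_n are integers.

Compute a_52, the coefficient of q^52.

a_52 = 98

d|52:{1,2,4,13,26,52}  Σf=1+2+4+13+26+52=98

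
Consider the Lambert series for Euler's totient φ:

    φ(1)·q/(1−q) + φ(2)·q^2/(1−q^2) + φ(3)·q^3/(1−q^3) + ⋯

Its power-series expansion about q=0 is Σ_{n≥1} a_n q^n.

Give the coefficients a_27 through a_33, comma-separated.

q^27  k|27↦φ(k): 27:18 9:6 3:2 1:1  a_27=27
n=28: 28·1 14·2 7·4 4·7 2·14 1·28  φ→[12+6+6+2+1+1]=28
[q^29] φ(29)=28,φ(1)=1 ⇒ 29
[q^30] φ(30)=8,φ(15)=8,φ(10)=4,φ(6)=2,φ(5)=4,φ(3)=2,φ(2)=1,φ(1)=1 ⇒ 30
q^31  k|31↦φ(k): 31:30 1:1  a_31=31
d|32:{1,2,4,8,16,32}  Σφ=1+1+2+4+8+16=32
[q^33] φ(1)=1,φ(3)=2,φ(11)=10,φ(33)=20 ⇒ 33

27, 28, 29, 30, 31, 32, 33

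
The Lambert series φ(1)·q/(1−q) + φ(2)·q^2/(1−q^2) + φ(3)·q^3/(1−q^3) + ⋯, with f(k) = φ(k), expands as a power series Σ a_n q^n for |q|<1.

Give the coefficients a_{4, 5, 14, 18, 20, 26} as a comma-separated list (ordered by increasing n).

d|4:{4,2,1}  Σφ=2+1+1=4
q^5  k|5↦φ(k): 5:4 1:1  a_5=5
d|14:{14,7,2,1}  Σφ=6+6+1+1=14
n=18: 1·18 2·9 3·6 6·3 9·2 18·1  φ→[1+1+2+2+6+6]=18
[q^20] φ(20)=8,φ(10)=4,φ(5)=4,φ(4)=2,φ(2)=1,φ(1)=1 ⇒ 20
[q^26] φ(1)=1,φ(2)=1,φ(13)=12,φ(26)=12 ⇒ 26

4, 5, 14, 18, 20, 26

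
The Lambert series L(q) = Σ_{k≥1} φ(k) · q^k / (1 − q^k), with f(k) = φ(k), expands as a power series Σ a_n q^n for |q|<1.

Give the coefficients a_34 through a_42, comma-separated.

d|34:{1,2,17,34}  Σφ=1+1+16+16=34
q^35  k|35↦φ(k): 35:24 7:6 5:4 1:1  a_35=35
[q^36] φ(36)=12,φ(18)=6,φ(12)=4,φ(9)=6,φ(6)=2,φ(4)=2,φ(3)=2,φ(2)=1,φ(1)=1 ⇒ 36
d|37:{1,37}  Σφ=1+36=37
d|38:{1,2,19,38}  Σφ=1+1+18+18=38
d|39:{39,13,3,1}  Σφ=24+12+2+1=39
[q^40] φ(40)=16,φ(20)=8,φ(10)=4,φ(8)=4,φ(5)=4,φ(4)=2,φ(2)=1,φ(1)=1 ⇒ 40
n=41: 41·1 1·41  φ→[40+1]=41
q^42  k|42↦φ(k): 1:1 2:1 3:2 6:2 7:6 14:6 21:12 42:12  a_42=42

34, 35, 36, 37, 38, 39, 40, 41, 42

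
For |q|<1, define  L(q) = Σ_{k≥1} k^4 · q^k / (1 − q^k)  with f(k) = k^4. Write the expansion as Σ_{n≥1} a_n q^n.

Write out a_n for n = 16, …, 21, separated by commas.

69905, 83522, 112931, 130322, 170898, 196964

n=16: 16·1 8·2 4·4 2·8 1·16  f→[65536+4096+256+16+1]=69905
d|17:{1,17}  Σf=1+83521=83522
d|18:{1,2,3,6,9,18}  Σf=1+16+81+1296+6561+104976=112931
q^19  k|19↦f(k): 1:1 19:130321  a_19=130322
[q^20] f(20)=160000,f(10)=10000,f(5)=625,f(4)=256,f(2)=16,f(1)=1 ⇒ 170898
q^21  k|21↦f(k): 1:1 3:81 7:2401 21:194481  a_21=196964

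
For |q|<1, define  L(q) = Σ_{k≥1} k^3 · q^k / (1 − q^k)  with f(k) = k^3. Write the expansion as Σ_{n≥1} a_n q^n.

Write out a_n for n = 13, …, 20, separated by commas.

2198, 3096, 3528, 4681, 4914, 6813, 6860, 9198

q^13  k|13↦f(k): 1:1 13:2197  a_13=2198
d|14:{1,2,7,14}  Σf=1+8+343+2744=3096
q^15  k|15↦f(k): 1:1 3:27 5:125 15:3375  a_15=3528
[q^16] f(1)=1,f(2)=8,f(4)=64,f(8)=512,f(16)=4096 ⇒ 4681
q^17  k|17↦f(k): 1:1 17:4913  a_17=4914
d|18:{18,9,6,3,2,1}  Σf=5832+729+216+27+8+1=6813
q^19  k|19↦f(k): 1:1 19:6859  a_19=6860
d|20:{1,2,4,5,10,20}  Σf=1+8+64+125+1000+8000=9198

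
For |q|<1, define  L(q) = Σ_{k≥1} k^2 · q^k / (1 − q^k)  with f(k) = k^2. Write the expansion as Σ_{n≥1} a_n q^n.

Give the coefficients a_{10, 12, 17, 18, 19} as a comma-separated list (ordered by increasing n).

[q^10] f(1)=1,f(2)=4,f(5)=25,f(10)=100 ⇒ 130
q^12  k|12↦f(k): 12:144 6:36 4:16 3:9 2:4 1:1  a_12=210
n=17: 17·1 1·17  f→[289+1]=290
q^18  k|18↦f(k): 1:1 2:4 3:9 6:36 9:81 18:324  a_18=455
[q^19] f(1)=1,f(19)=361 ⇒ 362

130, 210, 290, 455, 362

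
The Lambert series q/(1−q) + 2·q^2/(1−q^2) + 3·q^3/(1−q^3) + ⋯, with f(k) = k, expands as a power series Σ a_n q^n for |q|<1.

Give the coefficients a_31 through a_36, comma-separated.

d|31:{31,1}  Σf=31+1=32
q^32  k|32↦f(k): 1:1 2:2 4:4 8:8 16:16 32:32  a_32=63
q^33  k|33↦f(k): 33:33 11:11 3:3 1:1  a_33=48
n=34: 34·1 17·2 2·17 1·34  f→[34+17+2+1]=54
n=35: 1·35 5·7 7·5 35·1  f→[1+5+7+35]=48
q^36  k|36↦f(k): 36:36 18:18 12:12 9:9 6:6 4:4 3:3 2:2 1:1  a_36=91

32, 63, 48, 54, 48, 91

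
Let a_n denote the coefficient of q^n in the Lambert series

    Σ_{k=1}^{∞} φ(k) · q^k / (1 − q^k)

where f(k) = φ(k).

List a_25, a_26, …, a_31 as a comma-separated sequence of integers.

d|25:{1,5,25}  Σφ=1+4+20=25
d|26:{1,2,13,26}  Σφ=1+1+12+12=26
d|27:{27,9,3,1}  Σφ=18+6+2+1=27
q^28  k|28↦φ(k): 28:12 14:6 7:6 4:2 2:1 1:1  a_28=28
[q^29] φ(29)=28,φ(1)=1 ⇒ 29
n=30: 1·30 2·15 3·10 5·6 6·5 10·3 15·2 30·1  φ→[1+1+2+4+2+4+8+8]=30
n=31: 31·1 1·31  φ→[30+1]=31

25, 26, 27, 28, 29, 30, 31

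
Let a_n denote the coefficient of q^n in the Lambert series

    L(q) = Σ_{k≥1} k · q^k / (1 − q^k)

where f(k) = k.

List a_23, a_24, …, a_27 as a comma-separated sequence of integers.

24, 60, 31, 42, 40

q^23  k|23↦f(k): 23:23 1:1  a_23=24
[q^24] f(24)=24,f(12)=12,f(8)=8,f(6)=6,f(4)=4,f(3)=3,f(2)=2,f(1)=1 ⇒ 60
q^25  k|25↦f(k): 25:25 5:5 1:1  a_25=31
[q^26] f(26)=26,f(13)=13,f(2)=2,f(1)=1 ⇒ 42
d|27:{1,3,9,27}  Σf=1+3+9+27=40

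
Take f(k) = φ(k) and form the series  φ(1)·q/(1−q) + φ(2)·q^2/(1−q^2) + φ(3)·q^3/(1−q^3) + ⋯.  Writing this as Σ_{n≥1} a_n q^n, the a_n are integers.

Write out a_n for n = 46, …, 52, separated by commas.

d|46:{46,23,2,1}  Σφ=22+22+1+1=46
d|47:{1,47}  Σφ=1+46=47
[q^48] φ(1)=1,φ(2)=1,φ(3)=2,φ(4)=2,φ(6)=2,φ(8)=4,φ(12)=4,φ(16)=8,φ(24)=8,φ(48)=16 ⇒ 48
d|49:{49,7,1}  Σφ=42+6+1=49
n=50: 50·1 25·2 10·5 5·10 2·25 1·50  φ→[20+20+4+4+1+1]=50
[q^51] φ(51)=32,φ(17)=16,φ(3)=2,φ(1)=1 ⇒ 51
n=52: 1·52 2·26 4·13 13·4 26·2 52·1  φ→[1+1+2+12+12+24]=52

46, 47, 48, 49, 50, 51, 52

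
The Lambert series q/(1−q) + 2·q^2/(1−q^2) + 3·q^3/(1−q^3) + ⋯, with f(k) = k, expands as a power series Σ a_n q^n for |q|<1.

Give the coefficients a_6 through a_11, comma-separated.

12, 8, 15, 13, 18, 12

[q^6] f(1)=1,f(2)=2,f(3)=3,f(6)=6 ⇒ 12
d|7:{7,1}  Σf=7+1=8
q^8  k|8↦f(k): 8:8 4:4 2:2 1:1  a_8=15
d|9:{1,3,9}  Σf=1+3+9=13
q^10  k|10↦f(k): 10:10 5:5 2:2 1:1  a_10=18
q^11  k|11↦f(k): 1:1 11:11  a_11=12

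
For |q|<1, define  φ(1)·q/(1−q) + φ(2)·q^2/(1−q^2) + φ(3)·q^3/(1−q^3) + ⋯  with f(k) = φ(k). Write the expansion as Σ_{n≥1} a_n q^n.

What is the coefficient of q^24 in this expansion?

q^24  k|24↦φ(k): 1:1 2:1 3:2 4:2 6:2 8:4 12:4 24:8  a_24=24

a_24 = 24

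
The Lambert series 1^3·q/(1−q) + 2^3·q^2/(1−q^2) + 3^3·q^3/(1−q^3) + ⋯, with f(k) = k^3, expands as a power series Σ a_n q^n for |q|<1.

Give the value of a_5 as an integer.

a_5 = 126

q^5  k|5↦f(k): 5:125 1:1  a_5=126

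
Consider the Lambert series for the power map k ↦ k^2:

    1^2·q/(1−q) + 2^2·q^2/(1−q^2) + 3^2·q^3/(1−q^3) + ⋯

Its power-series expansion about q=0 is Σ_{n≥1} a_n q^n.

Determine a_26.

n=26: 1·26 2·13 13·2 26·1  f→[1+4+169+676]=850

a_26 = 850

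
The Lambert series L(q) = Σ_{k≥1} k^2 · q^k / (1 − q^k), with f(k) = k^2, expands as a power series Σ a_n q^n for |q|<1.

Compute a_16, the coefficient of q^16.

n=16: 16·1 8·2 4·4 2·8 1·16  f→[256+64+16+4+1]=341

a_16 = 341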